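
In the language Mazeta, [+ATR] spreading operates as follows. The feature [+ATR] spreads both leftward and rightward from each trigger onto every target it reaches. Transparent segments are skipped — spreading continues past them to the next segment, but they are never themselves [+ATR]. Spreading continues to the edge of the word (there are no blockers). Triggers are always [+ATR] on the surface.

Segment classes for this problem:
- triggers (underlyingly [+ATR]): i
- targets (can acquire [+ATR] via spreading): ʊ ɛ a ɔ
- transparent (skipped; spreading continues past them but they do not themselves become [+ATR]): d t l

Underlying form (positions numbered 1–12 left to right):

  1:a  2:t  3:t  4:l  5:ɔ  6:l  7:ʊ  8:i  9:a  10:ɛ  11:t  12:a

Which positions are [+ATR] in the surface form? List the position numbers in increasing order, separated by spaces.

1 5 7 8 9 10 12

From /i/ at 8 rightward: 9 /a/ → [+ATR]; 10 /ɛ/ → [+ATR]; 11 /t/ transparent; 12 /a/ → [+ATR]; word edge.
From /i/ at 8 leftward: 7 /ʊ/ → [+ATR]; 6 /l/ transparent; 5 /ɔ/ → [+ATR]; 4 /l/ transparent; 3 /t/ transparent; 2 /t/ transparent; 1 /a/ → [+ATR]; word edge.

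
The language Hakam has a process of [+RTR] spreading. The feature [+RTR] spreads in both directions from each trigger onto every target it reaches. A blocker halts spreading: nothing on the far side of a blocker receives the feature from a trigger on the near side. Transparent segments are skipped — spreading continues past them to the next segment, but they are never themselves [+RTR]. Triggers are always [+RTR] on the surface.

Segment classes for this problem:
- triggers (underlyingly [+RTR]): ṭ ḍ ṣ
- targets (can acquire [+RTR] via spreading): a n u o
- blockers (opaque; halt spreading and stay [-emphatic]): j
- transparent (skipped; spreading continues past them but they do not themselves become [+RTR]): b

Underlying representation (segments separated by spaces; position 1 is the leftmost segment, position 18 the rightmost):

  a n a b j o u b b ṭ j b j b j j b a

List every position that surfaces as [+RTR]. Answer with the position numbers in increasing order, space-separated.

6 7 10

From /ṭ/ at 10 rightward: 11 /j/ blocks.
From /ṭ/ at 10 leftward: 9 /b/ transparent; 8 /b/ transparent; 7 /u/ → [+RTR]; 6 /o/ → [+RTR]; 5 /j/ blocks.
Targets with no active source: positions 1 2 3 18 stay [-emphatic].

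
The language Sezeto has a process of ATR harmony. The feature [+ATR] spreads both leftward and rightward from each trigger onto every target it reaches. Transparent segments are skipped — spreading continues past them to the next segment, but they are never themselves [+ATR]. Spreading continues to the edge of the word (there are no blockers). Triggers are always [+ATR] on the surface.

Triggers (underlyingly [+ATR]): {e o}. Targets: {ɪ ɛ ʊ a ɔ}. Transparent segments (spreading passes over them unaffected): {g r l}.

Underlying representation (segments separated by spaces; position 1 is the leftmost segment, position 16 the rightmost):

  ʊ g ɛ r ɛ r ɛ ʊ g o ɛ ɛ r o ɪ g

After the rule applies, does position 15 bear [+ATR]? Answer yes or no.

From /o/ at 10 rightward: 11 /ɛ/ → [+ATR]; 12 /ɛ/ → [+ATR]; 13 /r/ transparent; 14 /o/ is itself a trigger — this domain ends here.
From /o/ at 10 leftward: 9 /g/ transparent; 8 /ʊ/ → [+ATR]; 7 /ɛ/ → [+ATR]; 6 /r/ transparent; 5 /ɛ/ → [+ATR]; 4 /r/ transparent; 3 /ɛ/ → [+ATR]; 2 /g/ transparent; 1 /ʊ/ → [+ATR]; word edge.
From /o/ at 14 rightward: 15 /ɪ/ → [+ATR]; 16 /g/ transparent; word edge.
From /o/ at 14 leftward: 13 /r/ transparent; 12 /ɛ/ → [+ATR]; 11 /ɛ/ → [+ATR]; 10 /o/ is itself a trigger — this domain ends here.
[+ATR] positions on the surface: 1 3 5 7 8 10 11 12 14 15.

yes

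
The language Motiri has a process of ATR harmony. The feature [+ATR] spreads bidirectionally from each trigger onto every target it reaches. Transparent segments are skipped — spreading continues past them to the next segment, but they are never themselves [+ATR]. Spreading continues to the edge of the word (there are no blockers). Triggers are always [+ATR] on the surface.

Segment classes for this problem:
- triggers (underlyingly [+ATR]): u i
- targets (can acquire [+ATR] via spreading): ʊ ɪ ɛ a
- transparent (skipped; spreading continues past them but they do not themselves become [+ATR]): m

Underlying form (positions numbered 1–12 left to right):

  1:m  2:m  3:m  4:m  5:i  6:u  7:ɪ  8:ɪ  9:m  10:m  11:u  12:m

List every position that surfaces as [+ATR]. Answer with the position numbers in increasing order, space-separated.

5 6 7 8 11

From /i/ at 5 rightward: 6 /u/ is itself a trigger — this domain ends here.
From /i/ at 5 leftward: 4 /m/ transparent; 3 /m/ transparent; 2 /m/ transparent; 1 /m/ transparent; word edge.
From /u/ at 6 rightward: 7 /ɪ/ → [+ATR]; 8 /ɪ/ → [+ATR]; 9 /m/ transparent; 10 /m/ transparent; 11 /u/ is itself a trigger — this domain ends here.
From /u/ at 6 leftward: 5 /i/ is itself a trigger — this domain ends here.
From /u/ at 11 rightward: 12 /m/ transparent; word edge.
From /u/ at 11 leftward: 10 /m/ transparent; 9 /m/ transparent; 8 /ɪ/ → [+ATR]; 7 /ɪ/ → [+ATR]; 6 /u/ is itself a trigger — this domain ends here.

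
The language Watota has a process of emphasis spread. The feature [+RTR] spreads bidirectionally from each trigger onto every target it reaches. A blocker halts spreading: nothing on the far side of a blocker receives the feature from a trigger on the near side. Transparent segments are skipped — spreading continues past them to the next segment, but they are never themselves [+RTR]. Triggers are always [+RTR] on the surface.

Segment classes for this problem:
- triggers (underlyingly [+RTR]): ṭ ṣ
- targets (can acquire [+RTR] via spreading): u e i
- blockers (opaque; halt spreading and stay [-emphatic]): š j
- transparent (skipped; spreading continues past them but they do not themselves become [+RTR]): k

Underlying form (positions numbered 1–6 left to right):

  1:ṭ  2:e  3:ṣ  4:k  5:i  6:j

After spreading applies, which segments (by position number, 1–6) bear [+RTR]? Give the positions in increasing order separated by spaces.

From /ṭ/ at 1 rightward: 2 /e/ → [+RTR]; 3 /ṣ/ is itself a trigger — this domain ends here.
From /ṭ/ at 1 leftward: word edge.
From /ṣ/ at 3 rightward: 4 /k/ transparent; 5 /i/ → [+RTR]; 6 /j/ blocks.
From /ṣ/ at 3 leftward: 2 /e/ → [+RTR]; 1 /ṭ/ is itself a trigger — this domain ends here.

1 2 3 5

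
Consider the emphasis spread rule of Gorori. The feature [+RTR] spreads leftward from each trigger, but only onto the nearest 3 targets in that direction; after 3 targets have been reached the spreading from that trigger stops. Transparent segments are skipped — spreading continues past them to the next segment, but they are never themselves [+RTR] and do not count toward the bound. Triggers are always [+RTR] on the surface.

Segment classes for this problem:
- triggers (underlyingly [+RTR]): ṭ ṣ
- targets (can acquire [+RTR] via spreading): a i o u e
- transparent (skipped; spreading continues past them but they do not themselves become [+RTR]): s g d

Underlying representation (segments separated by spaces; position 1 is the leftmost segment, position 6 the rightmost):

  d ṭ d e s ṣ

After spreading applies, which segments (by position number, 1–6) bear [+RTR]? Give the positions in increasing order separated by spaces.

From /ṭ/ at 2 leftward: 1 /d/ transparent; word edge.
From /ṣ/ at 6 leftward: 5 /s/ transparent; 4 /e/ → [+RTR]; 3 /d/ transparent; 2 /ṭ/ is itself a trigger — this domain ends here.

2 4 6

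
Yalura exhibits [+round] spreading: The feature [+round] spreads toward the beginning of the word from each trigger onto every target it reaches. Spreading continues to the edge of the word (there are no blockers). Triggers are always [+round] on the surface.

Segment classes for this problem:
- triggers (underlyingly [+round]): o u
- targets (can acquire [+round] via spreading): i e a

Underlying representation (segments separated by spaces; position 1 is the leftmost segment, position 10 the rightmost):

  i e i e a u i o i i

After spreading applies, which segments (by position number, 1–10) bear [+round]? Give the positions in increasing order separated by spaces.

From /u/ at 6 leftward: 5 /a/ → [+round]; 4 /e/ → [+round]; 3 /i/ → [+round]; 2 /e/ → [+round]; 1 /i/ → [+round]; word edge.
From /o/ at 8 leftward: 7 /i/ → [+round]; 6 /u/ is itself a trigger — this domain ends here.
Targets with no active source: positions 9 10 stay [-round].

1 2 3 4 5 6 7 8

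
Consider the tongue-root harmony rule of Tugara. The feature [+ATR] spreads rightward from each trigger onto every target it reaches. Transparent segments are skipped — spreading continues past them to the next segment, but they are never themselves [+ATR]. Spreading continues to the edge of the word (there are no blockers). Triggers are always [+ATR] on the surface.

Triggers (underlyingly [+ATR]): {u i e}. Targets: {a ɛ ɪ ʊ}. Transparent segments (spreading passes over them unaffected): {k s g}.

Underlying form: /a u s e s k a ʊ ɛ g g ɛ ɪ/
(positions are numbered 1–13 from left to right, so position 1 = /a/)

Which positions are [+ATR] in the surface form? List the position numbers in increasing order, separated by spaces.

2 4 7 8 9 12 13

From /u/ at 2 rightward: 3 /s/ transparent; 4 /e/ is itself a trigger — this domain ends here.
From /e/ at 4 rightward: 5 /s/ transparent; 6 /k/ transparent; 7 /a/ → [+ATR]; 8 /ʊ/ → [+ATR]; 9 /ɛ/ → [+ATR]; 10 /g/ transparent; 11 /g/ transparent; 12 /ɛ/ → [+ATR]; 13 /ɪ/ → [+ATR]; word edge.
Target with no active source: position 1 stays [-ATR].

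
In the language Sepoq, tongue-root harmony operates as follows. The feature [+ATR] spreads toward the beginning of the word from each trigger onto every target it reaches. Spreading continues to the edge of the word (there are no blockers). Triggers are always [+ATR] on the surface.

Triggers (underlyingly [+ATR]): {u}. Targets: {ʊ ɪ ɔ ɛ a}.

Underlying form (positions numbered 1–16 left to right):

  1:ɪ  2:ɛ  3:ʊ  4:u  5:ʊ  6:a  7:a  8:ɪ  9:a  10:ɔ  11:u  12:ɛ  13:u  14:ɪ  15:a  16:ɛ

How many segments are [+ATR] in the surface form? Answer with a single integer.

13

From /u/ at 4 leftward: 3 /ʊ/ → [+ATR]; 2 /ɛ/ → [+ATR]; 1 /ɪ/ → [+ATR]; word edge.
From /u/ at 11 leftward: 10 /ɔ/ → [+ATR]; 9 /a/ → [+ATR]; 8 /ɪ/ → [+ATR]; 7 /a/ → [+ATR]; 6 /a/ → [+ATR]; 5 /ʊ/ → [+ATR]; 4 /u/ is itself a trigger — this domain ends here.
From /u/ at 13 leftward: 12 /ɛ/ → [+ATR]; 11 /u/ is itself a trigger — this domain ends here.
Targets with no active source: positions 14 15 16 stay [-ATR].
[+ATR] positions on the surface: 1 2 3 4 5 6 7 8 9 10 11 12 13.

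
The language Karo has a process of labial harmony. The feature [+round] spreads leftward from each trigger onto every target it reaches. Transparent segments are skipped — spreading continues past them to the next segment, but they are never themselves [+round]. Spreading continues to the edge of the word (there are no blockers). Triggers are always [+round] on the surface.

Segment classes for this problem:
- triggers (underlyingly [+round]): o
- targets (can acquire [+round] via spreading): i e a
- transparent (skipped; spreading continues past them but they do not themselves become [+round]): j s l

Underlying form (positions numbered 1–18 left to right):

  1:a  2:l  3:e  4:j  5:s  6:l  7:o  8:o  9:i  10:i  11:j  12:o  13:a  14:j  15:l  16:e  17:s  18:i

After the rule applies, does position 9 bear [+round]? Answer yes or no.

yes

From /o/ at 7 leftward: 6 /l/ transparent; 5 /s/ transparent; 4 /j/ transparent; 3 /e/ → [+round]; 2 /l/ transparent; 1 /a/ → [+round]; word edge.
From /o/ at 8 leftward: 7 /o/ is itself a trigger — this domain ends here.
From /o/ at 12 leftward: 11 /j/ transparent; 10 /i/ → [+round]; 9 /i/ → [+round]; 8 /o/ is itself a trigger — this domain ends here.
Targets with no active source: positions 13 16 18 stay [-round].
[+round] positions on the surface: 1 3 7 8 9 10 12.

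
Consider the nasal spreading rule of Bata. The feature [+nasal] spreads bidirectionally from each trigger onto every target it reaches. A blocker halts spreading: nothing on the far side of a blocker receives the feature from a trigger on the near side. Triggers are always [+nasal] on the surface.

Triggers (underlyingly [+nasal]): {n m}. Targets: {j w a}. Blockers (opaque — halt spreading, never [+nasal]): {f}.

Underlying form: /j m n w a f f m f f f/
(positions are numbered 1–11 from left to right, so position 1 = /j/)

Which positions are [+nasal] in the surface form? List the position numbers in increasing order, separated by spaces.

1 2 3 4 5 8

From /m/ at 2 rightward: 3 /n/ is itself a trigger — this domain ends here.
From /m/ at 2 leftward: 1 /j/ → [+nasal]; word edge.
From /n/ at 3 rightward: 4 /w/ → [+nasal]; 5 /a/ → [+nasal]; 6 /f/ blocks.
From /n/ at 3 leftward: 2 /m/ is itself a trigger — this domain ends here.
From /m/ at 8 rightward: 9 /f/ blocks.
From /m/ at 8 leftward: 7 /f/ blocks.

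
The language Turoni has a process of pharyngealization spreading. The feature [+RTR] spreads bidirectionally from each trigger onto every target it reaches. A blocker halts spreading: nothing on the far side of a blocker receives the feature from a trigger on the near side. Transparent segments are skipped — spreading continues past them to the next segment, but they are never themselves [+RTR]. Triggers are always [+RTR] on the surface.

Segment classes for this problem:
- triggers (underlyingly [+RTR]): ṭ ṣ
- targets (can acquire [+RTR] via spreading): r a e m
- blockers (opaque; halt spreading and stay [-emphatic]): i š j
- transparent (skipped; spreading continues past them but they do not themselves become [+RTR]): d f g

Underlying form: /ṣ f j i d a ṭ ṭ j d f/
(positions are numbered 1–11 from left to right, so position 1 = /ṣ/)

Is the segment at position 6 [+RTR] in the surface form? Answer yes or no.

yes

From /ṣ/ at 1 rightward: 2 /f/ transparent; 3 /j/ blocks.
From /ṣ/ at 1 leftward: word edge.
From /ṭ/ at 7 rightward: 8 /ṭ/ is itself a trigger — this domain ends here.
From /ṭ/ at 7 leftward: 6 /a/ → [+RTR]; 5 /d/ transparent; 4 /i/ blocks.
From /ṭ/ at 8 rightward: 9 /j/ blocks.
From /ṭ/ at 8 leftward: 7 /ṭ/ is itself a trigger — this domain ends here.
[+RTR] positions on the surface: 1 6 7 8.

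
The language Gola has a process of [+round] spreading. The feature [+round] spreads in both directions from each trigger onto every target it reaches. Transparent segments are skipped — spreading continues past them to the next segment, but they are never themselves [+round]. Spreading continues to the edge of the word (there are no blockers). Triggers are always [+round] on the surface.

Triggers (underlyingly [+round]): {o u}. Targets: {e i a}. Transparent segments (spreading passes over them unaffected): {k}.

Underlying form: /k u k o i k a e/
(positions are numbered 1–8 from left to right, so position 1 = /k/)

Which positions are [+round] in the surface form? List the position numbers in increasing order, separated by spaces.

From /u/ at 2 rightward: 3 /k/ transparent; 4 /o/ is itself a trigger — this domain ends here.
From /u/ at 2 leftward: 1 /k/ transparent; word edge.
From /o/ at 4 rightward: 5 /i/ → [+round]; 6 /k/ transparent; 7 /a/ → [+round]; 8 /e/ → [+round]; word edge.
From /o/ at 4 leftward: 3 /k/ transparent; 2 /u/ is itself a trigger — this domain ends here.

2 4 5 7 8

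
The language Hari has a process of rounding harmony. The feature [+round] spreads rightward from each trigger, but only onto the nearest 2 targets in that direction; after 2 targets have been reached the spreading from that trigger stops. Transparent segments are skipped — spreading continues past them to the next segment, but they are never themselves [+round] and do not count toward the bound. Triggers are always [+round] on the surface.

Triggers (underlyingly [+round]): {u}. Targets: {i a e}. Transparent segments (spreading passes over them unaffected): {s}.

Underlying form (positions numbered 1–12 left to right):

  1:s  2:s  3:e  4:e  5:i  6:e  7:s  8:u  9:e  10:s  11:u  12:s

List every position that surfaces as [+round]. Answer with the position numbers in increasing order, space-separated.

From /u/ at 8 rightward: 9 /e/ → [+round]; 10 /s/ transparent; 11 /u/ is itself a trigger — this domain ends here.
From /u/ at 11 rightward: 12 /s/ transparent; word edge.
Targets with no active source: positions 3 4 5 6 stay [-round].

8 9 11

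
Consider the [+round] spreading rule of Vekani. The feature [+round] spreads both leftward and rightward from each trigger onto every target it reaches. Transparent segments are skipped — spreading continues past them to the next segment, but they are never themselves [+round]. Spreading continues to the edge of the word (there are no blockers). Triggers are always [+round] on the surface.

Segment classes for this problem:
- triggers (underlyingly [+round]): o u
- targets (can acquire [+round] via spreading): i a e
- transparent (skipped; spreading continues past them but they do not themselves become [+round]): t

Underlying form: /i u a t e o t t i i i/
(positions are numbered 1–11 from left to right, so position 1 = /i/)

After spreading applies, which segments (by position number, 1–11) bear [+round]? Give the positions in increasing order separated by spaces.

1 2 3 5 6 9 10 11

From /u/ at 2 rightward: 3 /a/ → [+round]; 4 /t/ transparent; 5 /e/ → [+round]; 6 /o/ is itself a trigger — this domain ends here.
From /u/ at 2 leftward: 1 /i/ → [+round]; word edge.
From /o/ at 6 rightward: 7 /t/ transparent; 8 /t/ transparent; 9 /i/ → [+round]; 10 /i/ → [+round]; 11 /i/ → [+round]; word edge.
From /o/ at 6 leftward: 5 /e/ → [+round]; 4 /t/ transparent; 3 /a/ → [+round]; 2 /u/ is itself a trigger — this domain ends here.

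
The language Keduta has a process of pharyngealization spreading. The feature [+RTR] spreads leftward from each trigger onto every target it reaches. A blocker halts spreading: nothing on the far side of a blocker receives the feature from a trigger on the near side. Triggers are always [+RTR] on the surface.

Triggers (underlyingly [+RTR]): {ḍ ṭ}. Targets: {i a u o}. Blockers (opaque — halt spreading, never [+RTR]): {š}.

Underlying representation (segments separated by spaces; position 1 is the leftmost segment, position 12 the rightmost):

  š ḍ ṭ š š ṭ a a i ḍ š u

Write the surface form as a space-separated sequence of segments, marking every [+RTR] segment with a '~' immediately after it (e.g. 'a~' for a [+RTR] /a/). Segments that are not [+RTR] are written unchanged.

š ḍ~ ṭ~ š š ṭ~ a~ a~ i~ ḍ~ š u

From /ḍ/ at 2 leftward: 1 /š/ blocks.
From /ṭ/ at 3 leftward: 2 /ḍ/ is itself a trigger — this domain ends here.
From /ṭ/ at 6 leftward: 5 /š/ blocks.
From /ḍ/ at 10 leftward: 9 /i/ → [+RTR]; 8 /a/ → [+RTR]; 7 /a/ → [+RTR]; 6 /ṭ/ is itself a trigger — this domain ends here.
Target with no active source: position 12 stays [-emphatic].
[+RTR] positions on the surface: 2 3 6 7 8 9 10.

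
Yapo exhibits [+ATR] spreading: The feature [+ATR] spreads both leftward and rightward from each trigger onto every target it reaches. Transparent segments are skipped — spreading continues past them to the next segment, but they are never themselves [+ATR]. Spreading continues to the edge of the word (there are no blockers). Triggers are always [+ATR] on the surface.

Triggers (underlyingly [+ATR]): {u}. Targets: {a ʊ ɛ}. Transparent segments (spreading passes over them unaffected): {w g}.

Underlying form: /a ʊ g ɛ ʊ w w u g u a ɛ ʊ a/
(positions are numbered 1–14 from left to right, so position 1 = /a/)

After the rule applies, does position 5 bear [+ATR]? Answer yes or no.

yes

From /u/ at 8 rightward: 9 /g/ transparent; 10 /u/ is itself a trigger — this domain ends here.
From /u/ at 8 leftward: 7 /w/ transparent; 6 /w/ transparent; 5 /ʊ/ → [+ATR]; 4 /ɛ/ → [+ATR]; 3 /g/ transparent; 2 /ʊ/ → [+ATR]; 1 /a/ → [+ATR]; word edge.
From /u/ at 10 rightward: 11 /a/ → [+ATR]; 12 /ɛ/ → [+ATR]; 13 /ʊ/ → [+ATR]; 14 /a/ → [+ATR]; word edge.
From /u/ at 10 leftward: 9 /g/ transparent; 8 /u/ is itself a trigger — this domain ends here.
[+ATR] positions on the surface: 1 2 4 5 8 10 11 12 13 14.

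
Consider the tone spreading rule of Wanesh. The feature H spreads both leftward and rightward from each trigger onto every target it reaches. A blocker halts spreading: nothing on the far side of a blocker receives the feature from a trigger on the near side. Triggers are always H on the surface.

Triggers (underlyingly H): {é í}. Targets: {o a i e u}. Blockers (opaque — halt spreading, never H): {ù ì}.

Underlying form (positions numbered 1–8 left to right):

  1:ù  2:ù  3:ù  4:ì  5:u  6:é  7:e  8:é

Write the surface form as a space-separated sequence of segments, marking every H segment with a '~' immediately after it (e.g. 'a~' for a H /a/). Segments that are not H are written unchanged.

ù ù ù ì u~ é~ e~ é~

From /é/ at 6 rightward: 7 /e/ → H; 8 /é/ is itself a trigger — this domain ends here.
From /é/ at 6 leftward: 5 /u/ → H; 4 /ì/ blocks.
From /é/ at 8 rightward: word edge.
From /é/ at 8 leftward: 7 /e/ → H; 6 /é/ is itself a trigger — this domain ends here.
H positions on the surface: 5 6 7 8.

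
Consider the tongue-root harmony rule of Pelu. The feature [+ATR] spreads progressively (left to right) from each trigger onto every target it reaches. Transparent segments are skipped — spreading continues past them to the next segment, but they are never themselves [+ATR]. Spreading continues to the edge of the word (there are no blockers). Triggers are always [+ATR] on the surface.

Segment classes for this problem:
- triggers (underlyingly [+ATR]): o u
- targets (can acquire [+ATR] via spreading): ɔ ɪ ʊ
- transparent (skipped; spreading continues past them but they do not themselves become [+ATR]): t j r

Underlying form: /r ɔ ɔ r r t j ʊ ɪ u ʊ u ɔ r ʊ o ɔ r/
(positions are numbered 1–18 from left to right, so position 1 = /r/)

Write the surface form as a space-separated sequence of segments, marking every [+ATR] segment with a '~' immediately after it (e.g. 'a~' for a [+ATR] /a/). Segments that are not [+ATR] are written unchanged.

r ɔ ɔ r r t j ʊ ɪ u~ ʊ~ u~ ɔ~ r ʊ~ o~ ɔ~ r

From /u/ at 10 rightward: 11 /ʊ/ → [+ATR]; 12 /u/ is itself a trigger — this domain ends here.
From /u/ at 12 rightward: 13 /ɔ/ → [+ATR]; 14 /r/ transparent; 15 /ʊ/ → [+ATR]; 16 /o/ is itself a trigger — this domain ends here.
From /o/ at 16 rightward: 17 /ɔ/ → [+ATR]; 18 /r/ transparent; word edge.
Targets with no active source: positions 2 3 8 9 stay [-ATR].
[+ATR] positions on the surface: 10 11 12 13 15 16 17.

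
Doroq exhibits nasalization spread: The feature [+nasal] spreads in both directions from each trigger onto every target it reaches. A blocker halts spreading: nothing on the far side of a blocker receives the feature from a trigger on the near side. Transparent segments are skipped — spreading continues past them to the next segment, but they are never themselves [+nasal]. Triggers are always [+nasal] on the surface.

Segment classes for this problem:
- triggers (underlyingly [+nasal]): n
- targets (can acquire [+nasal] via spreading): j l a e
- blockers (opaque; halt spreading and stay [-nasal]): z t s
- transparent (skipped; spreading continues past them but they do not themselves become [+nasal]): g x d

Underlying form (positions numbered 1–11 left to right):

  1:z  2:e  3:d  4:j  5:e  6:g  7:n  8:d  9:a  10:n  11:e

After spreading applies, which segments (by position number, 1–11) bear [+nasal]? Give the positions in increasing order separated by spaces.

From /n/ at 7 rightward: 8 /d/ transparent; 9 /a/ → [+nasal]; 10 /n/ is itself a trigger — this domain ends here.
From /n/ at 7 leftward: 6 /g/ transparent; 5 /e/ → [+nasal]; 4 /j/ → [+nasal]; 3 /d/ transparent; 2 /e/ → [+nasal]; 1 /z/ blocks.
From /n/ at 10 rightward: 11 /e/ → [+nasal]; word edge.
From /n/ at 10 leftward: 9 /a/ → [+nasal]; 8 /d/ transparent; 7 /n/ is itself a trigger — this domain ends here.

2 4 5 7 9 10 11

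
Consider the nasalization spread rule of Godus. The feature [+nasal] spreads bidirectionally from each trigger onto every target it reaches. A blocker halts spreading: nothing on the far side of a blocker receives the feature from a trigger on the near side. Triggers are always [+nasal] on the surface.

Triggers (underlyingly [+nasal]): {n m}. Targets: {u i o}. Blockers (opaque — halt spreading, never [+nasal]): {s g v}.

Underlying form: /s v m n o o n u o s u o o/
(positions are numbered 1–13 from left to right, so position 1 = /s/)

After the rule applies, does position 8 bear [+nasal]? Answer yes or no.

yes

From /m/ at 3 rightward: 4 /n/ is itself a trigger — this domain ends here.
From /m/ at 3 leftward: 2 /v/ blocks.
From /n/ at 4 rightward: 5 /o/ → [+nasal]; 6 /o/ → [+nasal]; 7 /n/ is itself a trigger — this domain ends here.
From /n/ at 4 leftward: 3 /m/ is itself a trigger — this domain ends here.
From /n/ at 7 rightward: 8 /u/ → [+nasal]; 9 /o/ → [+nasal]; 10 /s/ blocks.
From /n/ at 7 leftward: 6 /o/ → [+nasal]; 5 /o/ → [+nasal]; 4 /n/ is itself a trigger — this domain ends here.
Targets with no active source: positions 11 12 13 stay [-nasal].
[+nasal] positions on the surface: 3 4 5 6 7 8 9.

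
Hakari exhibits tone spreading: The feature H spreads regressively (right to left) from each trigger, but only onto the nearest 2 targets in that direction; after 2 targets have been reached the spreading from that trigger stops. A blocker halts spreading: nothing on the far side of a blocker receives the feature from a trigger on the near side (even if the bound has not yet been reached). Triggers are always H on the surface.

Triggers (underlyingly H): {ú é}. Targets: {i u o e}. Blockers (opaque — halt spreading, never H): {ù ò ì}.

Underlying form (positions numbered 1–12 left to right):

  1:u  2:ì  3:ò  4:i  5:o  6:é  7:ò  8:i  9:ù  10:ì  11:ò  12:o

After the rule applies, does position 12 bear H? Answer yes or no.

no

From /é/ at 6 leftward: 5 /o/ → H; 4 /i/ → H; bound reached.
Targets with no active source: positions 1 8 12 stay [-high tone].
H positions on the surface: 4 5 6.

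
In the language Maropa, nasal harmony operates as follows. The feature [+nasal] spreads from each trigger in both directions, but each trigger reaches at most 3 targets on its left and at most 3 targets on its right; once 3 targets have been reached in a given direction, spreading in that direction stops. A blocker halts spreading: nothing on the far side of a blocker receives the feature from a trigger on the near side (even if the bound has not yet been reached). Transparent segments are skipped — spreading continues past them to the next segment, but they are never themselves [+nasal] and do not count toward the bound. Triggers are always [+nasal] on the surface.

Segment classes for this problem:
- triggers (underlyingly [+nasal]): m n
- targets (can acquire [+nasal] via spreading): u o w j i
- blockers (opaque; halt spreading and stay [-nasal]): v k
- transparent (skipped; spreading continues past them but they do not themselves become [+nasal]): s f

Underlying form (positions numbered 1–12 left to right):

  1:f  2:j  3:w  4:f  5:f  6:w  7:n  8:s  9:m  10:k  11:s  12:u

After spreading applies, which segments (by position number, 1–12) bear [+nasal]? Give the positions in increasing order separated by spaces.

From /n/ at 7 rightward: 8 /s/ transparent; 9 /m/ is itself a trigger — this domain ends here.
From /n/ at 7 leftward: 6 /w/ → [+nasal]; 5 /f/ transparent; 4 /f/ transparent; 3 /w/ → [+nasal]; 2 /j/ → [+nasal]; bound reached.
From /m/ at 9 rightward: 10 /k/ blocks.
From /m/ at 9 leftward: 8 /s/ transparent; 7 /n/ is itself a trigger — this domain ends here.
Target with no active source: position 12 stays [-nasal].

2 3 6 7 9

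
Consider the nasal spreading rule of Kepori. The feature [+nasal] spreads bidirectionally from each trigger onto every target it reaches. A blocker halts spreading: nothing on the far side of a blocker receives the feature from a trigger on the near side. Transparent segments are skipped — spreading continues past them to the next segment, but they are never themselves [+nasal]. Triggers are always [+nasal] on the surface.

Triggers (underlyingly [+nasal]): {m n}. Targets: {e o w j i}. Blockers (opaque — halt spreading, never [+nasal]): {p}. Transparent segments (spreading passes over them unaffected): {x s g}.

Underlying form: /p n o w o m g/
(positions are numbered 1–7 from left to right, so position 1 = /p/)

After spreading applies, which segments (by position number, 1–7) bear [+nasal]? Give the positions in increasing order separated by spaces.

2 3 4 5 6

From /n/ at 2 rightward: 3 /o/ → [+nasal]; 4 /w/ → [+nasal]; 5 /o/ → [+nasal]; 6 /m/ is itself a trigger — this domain ends here.
From /n/ at 2 leftward: 1 /p/ blocks.
From /m/ at 6 rightward: 7 /g/ transparent; word edge.
From /m/ at 6 leftward: 5 /o/ → [+nasal]; 4 /w/ → [+nasal]; 3 /o/ → [+nasal]; 2 /n/ is itself a trigger — this domain ends here.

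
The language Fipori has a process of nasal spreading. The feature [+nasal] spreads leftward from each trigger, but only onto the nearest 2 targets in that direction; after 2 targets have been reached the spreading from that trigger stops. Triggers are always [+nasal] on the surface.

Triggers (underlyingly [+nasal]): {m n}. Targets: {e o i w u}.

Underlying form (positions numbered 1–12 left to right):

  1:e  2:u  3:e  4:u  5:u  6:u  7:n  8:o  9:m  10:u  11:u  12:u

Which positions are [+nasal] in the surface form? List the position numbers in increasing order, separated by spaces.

From /n/ at 7 leftward: 6 /u/ → [+nasal]; 5 /u/ → [+nasal]; bound reached.
From /m/ at 9 leftward: 8 /o/ → [+nasal]; 7 /n/ is itself a trigger — this domain ends here.
Targets with no active source: positions 1 2 3 4 10 11 12 stay [-nasal].

5 6 7 8 9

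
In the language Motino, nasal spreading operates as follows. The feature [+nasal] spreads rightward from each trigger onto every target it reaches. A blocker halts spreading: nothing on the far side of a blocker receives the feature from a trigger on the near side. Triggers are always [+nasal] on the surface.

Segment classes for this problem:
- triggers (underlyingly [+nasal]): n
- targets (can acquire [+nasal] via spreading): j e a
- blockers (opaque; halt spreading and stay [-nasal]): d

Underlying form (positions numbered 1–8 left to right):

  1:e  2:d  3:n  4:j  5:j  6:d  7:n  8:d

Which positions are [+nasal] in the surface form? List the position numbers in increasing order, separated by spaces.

From /n/ at 3 rightward: 4 /j/ → [+nasal]; 5 /j/ → [+nasal]; 6 /d/ blocks.
From /n/ at 7 rightward: 8 /d/ blocks.
Target with no active source: position 1 stays [-nasal].

3 4 5 7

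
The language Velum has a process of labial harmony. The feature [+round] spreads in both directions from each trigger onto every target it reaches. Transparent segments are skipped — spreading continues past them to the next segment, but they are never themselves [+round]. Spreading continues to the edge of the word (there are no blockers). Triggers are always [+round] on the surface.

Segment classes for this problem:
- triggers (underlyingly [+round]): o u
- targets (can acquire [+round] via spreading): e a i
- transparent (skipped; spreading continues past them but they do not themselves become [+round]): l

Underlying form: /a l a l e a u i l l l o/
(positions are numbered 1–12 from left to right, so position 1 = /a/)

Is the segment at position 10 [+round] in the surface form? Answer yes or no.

no

From /u/ at 7 rightward: 8 /i/ → [+round]; 9 /l/ transparent; 10 /l/ transparent; 11 /l/ transparent; 12 /o/ is itself a trigger — this domain ends here.
From /u/ at 7 leftward: 6 /a/ → [+round]; 5 /e/ → [+round]; 4 /l/ transparent; 3 /a/ → [+round]; 2 /l/ transparent; 1 /a/ → [+round]; word edge.
From /o/ at 12 rightward: word edge.
From /o/ at 12 leftward: 11 /l/ transparent; 10 /l/ transparent; 9 /l/ transparent; 8 /i/ → [+round]; 7 /u/ is itself a trigger — this domain ends here.
[+round] positions on the surface: 1 3 5 6 7 8 12.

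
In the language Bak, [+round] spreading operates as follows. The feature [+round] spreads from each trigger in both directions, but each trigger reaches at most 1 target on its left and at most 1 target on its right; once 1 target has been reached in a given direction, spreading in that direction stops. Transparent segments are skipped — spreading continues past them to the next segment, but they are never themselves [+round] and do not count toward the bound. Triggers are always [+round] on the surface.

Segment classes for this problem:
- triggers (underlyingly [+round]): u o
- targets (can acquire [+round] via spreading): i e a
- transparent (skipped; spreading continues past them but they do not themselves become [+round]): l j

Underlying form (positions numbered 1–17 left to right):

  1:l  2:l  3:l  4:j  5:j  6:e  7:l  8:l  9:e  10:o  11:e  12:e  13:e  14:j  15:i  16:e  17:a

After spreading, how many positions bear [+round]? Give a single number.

From /o/ at 10 rightward: 11 /e/ → [+round]; bound reached.
From /o/ at 10 leftward: 9 /e/ → [+round]; bound reached.
Targets with no active source: positions 6 12 13 15 16 17 stay [-round].
[+round] positions on the surface: 9 10 11.

3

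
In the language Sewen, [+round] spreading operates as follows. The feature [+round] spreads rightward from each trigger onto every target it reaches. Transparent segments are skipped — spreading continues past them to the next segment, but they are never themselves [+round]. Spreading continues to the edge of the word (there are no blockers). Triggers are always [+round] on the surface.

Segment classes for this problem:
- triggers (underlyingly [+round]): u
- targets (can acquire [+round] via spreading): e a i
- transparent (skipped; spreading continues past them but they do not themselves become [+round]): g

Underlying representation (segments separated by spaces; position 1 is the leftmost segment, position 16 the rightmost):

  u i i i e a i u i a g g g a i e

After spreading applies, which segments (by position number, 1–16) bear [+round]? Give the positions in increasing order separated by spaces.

From /u/ at 1 rightward: 2 /i/ → [+round]; 3 /i/ → [+round]; 4 /i/ → [+round]; 5 /e/ → [+round]; 6 /a/ → [+round]; 7 /i/ → [+round]; 8 /u/ is itself a trigger — this domain ends here.
From /u/ at 8 rightward: 9 /i/ → [+round]; 10 /a/ → [+round]; 11 /g/ transparent; 12 /g/ transparent; 13 /g/ transparent; 14 /a/ → [+round]; 15 /i/ → [+round]; 16 /e/ → [+round]; word edge.

1 2 3 4 5 6 7 8 9 10 14 15 16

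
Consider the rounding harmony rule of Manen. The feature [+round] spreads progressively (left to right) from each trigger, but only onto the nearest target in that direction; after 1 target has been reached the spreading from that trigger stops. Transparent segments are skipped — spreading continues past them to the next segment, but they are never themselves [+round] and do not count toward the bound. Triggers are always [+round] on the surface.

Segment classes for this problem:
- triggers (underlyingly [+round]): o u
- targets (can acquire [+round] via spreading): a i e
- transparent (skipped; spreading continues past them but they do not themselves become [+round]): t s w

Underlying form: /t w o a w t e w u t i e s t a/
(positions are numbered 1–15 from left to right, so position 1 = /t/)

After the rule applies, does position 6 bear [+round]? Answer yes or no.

From /o/ at 3 rightward: 4 /a/ → [+round]; bound reached.
From /u/ at 9 rightward: 10 /t/ transparent; 11 /i/ → [+round]; bound reached.
Targets with no active source: positions 7 12 15 stay [-round].
[+round] positions on the surface: 3 4 9 11.

no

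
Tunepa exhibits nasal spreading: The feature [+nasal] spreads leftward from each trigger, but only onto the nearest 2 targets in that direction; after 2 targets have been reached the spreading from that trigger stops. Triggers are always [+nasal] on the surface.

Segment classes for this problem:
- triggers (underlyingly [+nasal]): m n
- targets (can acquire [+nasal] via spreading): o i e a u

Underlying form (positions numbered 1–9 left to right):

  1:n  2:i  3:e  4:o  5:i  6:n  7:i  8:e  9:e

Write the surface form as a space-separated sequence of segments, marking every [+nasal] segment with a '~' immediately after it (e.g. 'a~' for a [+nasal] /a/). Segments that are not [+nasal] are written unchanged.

n~ i e o~ i~ n~ i e e

From /n/ at 1 leftward: word edge.
From /n/ at 6 leftward: 5 /i/ → [+nasal]; 4 /o/ → [+nasal]; bound reached.
Targets with no active source: positions 2 3 7 8 9 stay [-nasal].
[+nasal] positions on the surface: 1 4 5 6.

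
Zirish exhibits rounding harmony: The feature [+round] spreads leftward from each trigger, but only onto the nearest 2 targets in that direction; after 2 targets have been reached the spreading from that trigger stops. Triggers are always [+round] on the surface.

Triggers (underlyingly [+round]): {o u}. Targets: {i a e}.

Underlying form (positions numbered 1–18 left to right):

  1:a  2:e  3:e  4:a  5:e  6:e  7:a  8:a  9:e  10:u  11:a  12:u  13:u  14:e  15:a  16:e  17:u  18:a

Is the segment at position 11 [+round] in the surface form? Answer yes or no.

From /u/ at 10 leftward: 9 /e/ → [+round]; 8 /a/ → [+round]; bound reached.
From /u/ at 12 leftward: 11 /a/ → [+round]; 10 /u/ is itself a trigger — this domain ends here.
From /u/ at 13 leftward: 12 /u/ is itself a trigger — this domain ends here.
From /u/ at 17 leftward: 16 /e/ → [+round]; 15 /a/ → [+round]; bound reached.
Targets with no active source: positions 1 2 3 4 5 6 7 14 18 stay [-round].
[+round] positions on the surface: 8 9 10 11 12 13 15 16 17.

yes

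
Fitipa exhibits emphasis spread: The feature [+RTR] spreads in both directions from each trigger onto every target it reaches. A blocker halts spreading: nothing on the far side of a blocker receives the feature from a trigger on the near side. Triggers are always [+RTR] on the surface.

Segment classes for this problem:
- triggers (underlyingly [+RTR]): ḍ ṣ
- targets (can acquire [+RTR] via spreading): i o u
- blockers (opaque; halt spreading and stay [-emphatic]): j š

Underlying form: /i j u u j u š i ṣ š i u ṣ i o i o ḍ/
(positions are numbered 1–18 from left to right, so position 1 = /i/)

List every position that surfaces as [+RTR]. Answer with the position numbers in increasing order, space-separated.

8 9 11 12 13 14 15 16 17 18

From /ṣ/ at 9 rightward: 10 /š/ blocks.
From /ṣ/ at 9 leftward: 8 /i/ → [+RTR]; 7 /š/ blocks.
From /ṣ/ at 13 rightward: 14 /i/ → [+RTR]; 15 /o/ → [+RTR]; 16 /i/ → [+RTR]; 17 /o/ → [+RTR]; 18 /ḍ/ is itself a trigger — this domain ends here.
From /ṣ/ at 13 leftward: 12 /u/ → [+RTR]; 11 /i/ → [+RTR]; 10 /š/ blocks.
From /ḍ/ at 18 rightward: word edge.
From /ḍ/ at 18 leftward: 17 /o/ → [+RTR]; 16 /i/ → [+RTR]; 15 /o/ → [+RTR]; 14 /i/ → [+RTR]; 13 /ṣ/ is itself a trigger — this domain ends here.
Targets with no active source: positions 1 3 4 6 stay [-emphatic].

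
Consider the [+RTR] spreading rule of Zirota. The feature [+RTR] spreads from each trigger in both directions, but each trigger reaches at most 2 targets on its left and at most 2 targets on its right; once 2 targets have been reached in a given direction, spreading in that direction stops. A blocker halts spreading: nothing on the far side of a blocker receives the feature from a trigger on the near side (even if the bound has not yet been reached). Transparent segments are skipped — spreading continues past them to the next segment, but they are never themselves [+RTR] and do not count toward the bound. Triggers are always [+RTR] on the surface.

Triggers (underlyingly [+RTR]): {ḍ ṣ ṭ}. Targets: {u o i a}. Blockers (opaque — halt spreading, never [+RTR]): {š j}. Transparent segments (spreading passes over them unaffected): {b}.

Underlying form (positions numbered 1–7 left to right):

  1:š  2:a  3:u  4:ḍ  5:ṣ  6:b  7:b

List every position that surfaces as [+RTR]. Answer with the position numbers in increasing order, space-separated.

From /ḍ/ at 4 rightward: 5 /ṣ/ is itself a trigger — this domain ends here.
From /ḍ/ at 4 leftward: 3 /u/ → [+RTR]; 2 /a/ → [+RTR]; bound reached.
From /ṣ/ at 5 rightward: 6 /b/ transparent; 7 /b/ transparent; word edge.
From /ṣ/ at 5 leftward: 4 /ḍ/ is itself a trigger — this domain ends here.

2 3 4 5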